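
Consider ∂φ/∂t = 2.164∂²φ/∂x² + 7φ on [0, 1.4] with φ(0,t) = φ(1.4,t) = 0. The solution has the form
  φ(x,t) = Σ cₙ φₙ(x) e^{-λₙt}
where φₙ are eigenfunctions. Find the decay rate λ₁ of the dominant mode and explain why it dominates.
Eigenvalues: λₙ = 2.164n²π²/1.4² - 7.
First three modes:
  n=1: λ₁ = 2.164π²/1.4² - 7 ≈ 3.897
  n=2: λ₂ = 8.656π²/1.4² - 7 ≈ 36.587
  n=3: λ₃ = 19.476π²/1.4² - 7 ≈ 91.072
Since 2.164π²/1.4² ≈ 10.897 > 7, all λₙ > 0.
The n=1 mode decays slowest → dominates as t → ∞.
Asymptotic: φ ~ c₁ sin(πx/1.4) e^{-λ₁t} with decay rate λ₁ ≈ 3.897.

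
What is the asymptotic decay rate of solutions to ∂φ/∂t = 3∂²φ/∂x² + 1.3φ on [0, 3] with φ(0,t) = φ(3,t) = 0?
Eigenvalues: λₙ = 3n²π²/3² - 1.3.
First three modes:
  n=1: λ₁ = 3π²/3² - 1.3 ≈ 1.99
  n=2: λ₂ = 12π²/3² - 1.3 ≈ 11.859
  n=3: λ₃ = 27π²/3² - 1.3 ≈ 28.309
Since 3π²/3² ≈ 3.29 > 1.3, all λₙ > 0.
The n=1 mode decays slowest → dominates as t → ∞.
Asymptotic: φ ~ c₁ sin(πx/3) e^{-λ₁t} with decay rate λ₁ ≈ 1.99.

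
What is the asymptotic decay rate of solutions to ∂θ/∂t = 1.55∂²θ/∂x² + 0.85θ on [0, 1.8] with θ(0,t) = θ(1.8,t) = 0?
Eigenvalues: λₙ = 1.55n²π²/1.8² - 0.85.
First three modes:
  n=1: λ₁ = 1.55π²/1.8² - 0.85 ≈ 3.872
  n=2: λ₂ = 6.2π²/1.8² - 0.85 ≈ 18.036
  n=3: λ₃ = 13.95π²/1.8² - 0.85 ≈ 41.644
Since 1.55π²/1.8² ≈ 4.722 > 0.85, all λₙ > 0.
The n=1 mode decays slowest → dominates as t → ∞.
Asymptotic: θ ~ c₁ sin(πx/1.8) e^{-λ₁t} with decay rate λ₁ ≈ 3.872.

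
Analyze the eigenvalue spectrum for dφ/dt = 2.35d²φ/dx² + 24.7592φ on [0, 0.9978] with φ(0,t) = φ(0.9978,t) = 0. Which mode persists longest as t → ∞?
Eigenvalues: λₙ = 2.35n²π²/0.9978² - 24.7592.
First three modes:
  n=1: λ₁ = 2.35π²/0.9978² - 24.7592 ≈ -1.463
  n=2: λ₂ = 9.4π²/0.9978² - 24.7592 ≈ 68.425
  n=3: λ₃ = 21.15π²/0.9978² - 24.7592 ≈ 184.904
Since 2.35π²/0.9978² ≈ 23.296 < 24.7592, λ₁ < 0.
The n=1 mode grows fastest (−λₙ is largest for n=1) → dominates.
Asymptotic: φ ~ c₁ sin(πx/0.9978) e^{1.463t} (exponential growth at rate −λ₁ ≈ 1.463).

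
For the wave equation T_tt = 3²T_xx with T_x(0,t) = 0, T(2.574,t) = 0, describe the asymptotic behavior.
T oscillates (no decay). Energy is conserved; the solution oscillates indefinitely as standing waves.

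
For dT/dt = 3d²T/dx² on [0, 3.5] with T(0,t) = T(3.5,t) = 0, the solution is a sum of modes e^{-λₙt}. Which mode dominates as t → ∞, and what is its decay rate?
Eigenvalues: λₙ = 3n²π²/3.5².
First three modes:
  n=1: λ₁ = 3π²/3.5² ≈ 2.417
  n=2: λ₂ = 12π²/3.5² ≈ 9.668 (4× faster decay)
  n=3: λ₃ = 27π²/3.5² ≈ 21.753 (9× faster decay)
As t → ∞, higher modes decay exponentially faster. The n=1 mode dominates: T ~ c₁ sin(πx/3.5) e^{-λ₁t}.
Decay rate: λ₁ = 3π²/3.5² ≈ 2.417.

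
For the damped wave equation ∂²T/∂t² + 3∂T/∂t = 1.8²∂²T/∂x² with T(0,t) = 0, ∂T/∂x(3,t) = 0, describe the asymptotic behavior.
T → 0. Damping (γ=3) dissipates energy; oscillations decay exponentially.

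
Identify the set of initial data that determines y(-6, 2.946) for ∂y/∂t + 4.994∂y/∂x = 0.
A single point: x = -20.712324. The characteristic through (-6, 2.946) is x - 4.994t = const, so x = -6 - 4.994·2.946 = -20.712324.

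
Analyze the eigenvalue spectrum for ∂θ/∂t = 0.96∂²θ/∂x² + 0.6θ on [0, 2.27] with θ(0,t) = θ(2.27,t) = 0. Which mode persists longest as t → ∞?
Eigenvalues: λₙ = 0.96n²π²/2.27² - 0.6.
First three modes:
  n=1: λ₁ = 0.96π²/2.27² - 0.6 ≈ 1.239
  n=2: λ₂ = 3.84π²/2.27² - 0.6 ≈ 6.755
  n=3: λ₃ = 8.64π²/2.27² - 0.6 ≈ 15.949
Since 0.96π²/2.27² ≈ 1.839 > 0.6, all λₙ > 0.
The n=1 mode decays slowest → dominates as t → ∞.
Asymptotic: θ ~ c₁ sin(πx/2.27) e^{-λ₁t} with decay rate λ₁ ≈ 1.239.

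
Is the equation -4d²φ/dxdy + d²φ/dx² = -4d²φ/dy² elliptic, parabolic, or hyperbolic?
Rewriting in standard form: d²φ/dx² - 4d²φ/dxdy + 4d²φ/dy² = 0. Computing B² - 4AC with A = 1, B = -4, C = 4: discriminant = 0 (zero). Answer: parabolic.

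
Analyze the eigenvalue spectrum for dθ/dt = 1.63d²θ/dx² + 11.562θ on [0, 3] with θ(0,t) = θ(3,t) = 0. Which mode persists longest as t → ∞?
Eigenvalues: λₙ = 1.63n²π²/3² - 11.562.
First three modes:
  n=1: λ₁ = 1.63π²/3² - 11.562 ≈ -9.775
  n=2: λ₂ = 6.52π²/3² - 11.562 ≈ -4.412
  n=3: λ₃ = 14.67π²/3² - 11.562 ≈ 4.525
Since 1.63π²/3² ≈ 1.787 < 11.562, λ₁ < 0.
The n=1 mode grows fastest (−λₙ is largest for n=1) → dominates.
Asymptotic: θ ~ c₁ sin(πx/3) e^{9.775t} (exponential growth at rate −λ₁ ≈ 9.775).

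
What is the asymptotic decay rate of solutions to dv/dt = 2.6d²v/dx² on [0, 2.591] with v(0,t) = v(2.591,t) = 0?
Eigenvalues: λₙ = 2.6n²π²/2.591².
First three modes:
  n=1: λ₁ = 2.6π²/2.591² ≈ 3.822
  n=2: λ₂ = 10.4π²/2.591² ≈ 15.29 (4× faster decay)
  n=3: λ₃ = 23.4π²/2.591² ≈ 34.402 (9× faster decay)
As t → ∞, higher modes decay exponentially faster. The n=1 mode dominates: v ~ c₁ sin(πx/2.591) e^{-λ₁t}.
Decay rate: λ₁ = 2.6π²/2.591² ≈ 3.822.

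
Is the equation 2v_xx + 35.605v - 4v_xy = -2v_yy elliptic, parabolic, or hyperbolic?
Rewriting in standard form: 2v_xx - 4v_xy + 2v_yy + 35.605v = 0. Computing B² - 4AC with A = 2, B = -4, C = 2: discriminant = 0 (zero). Answer: parabolic.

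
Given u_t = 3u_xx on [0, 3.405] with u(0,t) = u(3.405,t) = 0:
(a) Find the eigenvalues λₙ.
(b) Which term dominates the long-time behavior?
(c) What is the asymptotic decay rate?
Eigenvalues: λₙ = 3n²π²/3.405².
First three modes:
  n=1: λ₁ = 3π²/3.405² ≈ 2.554
  n=2: λ₂ = 12π²/3.405² ≈ 10.215 (4× faster decay)
  n=3: λ₃ = 27π²/3.405² ≈ 22.984 (9× faster decay)
As t → ∞, higher modes decay exponentially faster. The n=1 mode dominates: u ~ c₁ sin(πx/3.405) e^{-λ₁t}.
Decay rate: λ₁ = 3π²/3.405² ≈ 2.554.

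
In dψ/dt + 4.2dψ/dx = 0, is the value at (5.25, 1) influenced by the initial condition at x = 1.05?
Yes. The characteristic through (5.25, 1) passes through x = 1.05.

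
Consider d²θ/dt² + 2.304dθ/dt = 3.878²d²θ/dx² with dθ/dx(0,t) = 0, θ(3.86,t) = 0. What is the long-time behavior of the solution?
As t → ∞, θ → 0. Damping (γ=2.304) dissipates energy; oscillations decay exponentially.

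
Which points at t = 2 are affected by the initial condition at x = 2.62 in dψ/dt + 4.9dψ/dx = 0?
At x = 12.42. The characteristic carries data from (2.62, 0) to (12.42, 2).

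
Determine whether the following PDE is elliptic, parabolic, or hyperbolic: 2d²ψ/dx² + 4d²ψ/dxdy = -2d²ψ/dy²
Rewriting in standard form: 2d²ψ/dx² + 4d²ψ/dxdy + 2d²ψ/dy² = 0. Coefficients: A = 2, B = 4, C = 2. B² - 4AC = 0, which is zero, so the equation is parabolic.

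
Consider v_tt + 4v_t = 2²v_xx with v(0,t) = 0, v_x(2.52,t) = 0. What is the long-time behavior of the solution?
As t → ∞, v → 0. Damping (γ=4) dissipates energy; oscillations decay exponentially.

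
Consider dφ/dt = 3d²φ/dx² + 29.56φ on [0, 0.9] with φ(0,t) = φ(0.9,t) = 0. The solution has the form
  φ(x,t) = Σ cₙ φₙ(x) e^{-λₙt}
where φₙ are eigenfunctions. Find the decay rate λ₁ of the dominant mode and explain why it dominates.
Eigenvalues: λₙ = 3n²π²/0.9² - 29.56.
First three modes:
  n=1: λ₁ = 3π²/0.9² - 29.56 ≈ 6.994
  n=2: λ₂ = 12π²/0.9² - 29.56 ≈ 116.656
  n=3: λ₃ = 27π²/0.9² - 29.56 ≈ 299.427
Since 3π²/0.9² ≈ 36.554 > 29.56, all λₙ > 0.
The n=1 mode decays slowest → dominates as t → ∞.
Asymptotic: φ ~ c₁ sin(πx/0.9) e^{-λ₁t} with decay rate λ₁ ≈ 6.994.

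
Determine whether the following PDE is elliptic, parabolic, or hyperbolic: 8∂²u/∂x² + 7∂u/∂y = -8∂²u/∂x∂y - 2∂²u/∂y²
Rewriting in standard form: 8∂²u/∂x² + 8∂²u/∂x∂y + 2∂²u/∂y² + 7∂u/∂y = 0. Coefficients: A = 8, B = 8, C = 2. B² - 4AC = 0, which is zero, so the equation is parabolic.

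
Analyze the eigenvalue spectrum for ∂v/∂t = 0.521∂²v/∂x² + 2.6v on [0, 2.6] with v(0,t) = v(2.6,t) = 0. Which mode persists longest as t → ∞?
Eigenvalues: λₙ = 0.521n²π²/2.6² - 2.6.
First three modes:
  n=1: λ₁ = 0.521π²/2.6² - 2.6 ≈ -1.839
  n=2: λ₂ = 2.084π²/2.6² - 2.6 ≈ 0.443
  n=3: λ₃ = 4.689π²/2.6² - 2.6 ≈ 4.246
Since 0.521π²/2.6² ≈ 0.761 < 2.6, λ₁ < 0.
The n=1 mode grows fastest (−λₙ is largest for n=1) → dominates.
Asymptotic: v ~ c₁ sin(πx/2.6) e^{1.839t} (exponential growth at rate −λ₁ ≈ 1.839).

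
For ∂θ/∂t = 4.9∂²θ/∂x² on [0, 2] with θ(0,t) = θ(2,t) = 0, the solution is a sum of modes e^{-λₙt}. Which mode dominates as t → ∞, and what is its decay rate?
Eigenvalues: λₙ = 4.9n²π²/2².
First three modes:
  n=1: λ₁ = 4.9π²/2² ≈ 12.09
  n=2: λ₂ = 19.6π²/2² ≈ 48.361 (4× faster decay)
  n=3: λ₃ = 44.1π²/2² ≈ 108.812 (9× faster decay)
As t → ∞, higher modes decay exponentially faster. The n=1 mode dominates: θ ~ c₁ sin(πx/2) e^{-λ₁t}.
Decay rate: λ₁ = 4.9π²/2² ≈ 12.09.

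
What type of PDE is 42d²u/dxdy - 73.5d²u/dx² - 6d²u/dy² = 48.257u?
Rewriting in standard form: -73.5d²u/dx² + 42d²u/dxdy - 6d²u/dy² - 48.257u = 0. With A = -73.5, B = 42, C = -6, the discriminant is 0. This is a parabolic PDE.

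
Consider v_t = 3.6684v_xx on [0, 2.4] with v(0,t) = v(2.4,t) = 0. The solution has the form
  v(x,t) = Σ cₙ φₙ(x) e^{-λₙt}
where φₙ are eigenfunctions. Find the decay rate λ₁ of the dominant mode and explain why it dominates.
Eigenvalues: λₙ = 3.6684n²π²/2.4².
First three modes:
  n=1: λ₁ = 3.6684π²/2.4² ≈ 6.286
  n=2: λ₂ = 14.6736π²/2.4² ≈ 25.143 (4× faster decay)
  n=3: λ₃ = 33.0156π²/2.4² ≈ 56.571 (9× faster decay)
As t → ∞, higher modes decay exponentially faster. The n=1 mode dominates: v ~ c₁ sin(πx/2.4) e^{-λ₁t}.
Decay rate: λ₁ = 3.6684π²/2.4² ≈ 6.286.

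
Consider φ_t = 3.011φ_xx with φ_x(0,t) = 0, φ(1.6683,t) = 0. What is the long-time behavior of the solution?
As t → ∞, φ → 0. Heat escapes through the Dirichlet boundary.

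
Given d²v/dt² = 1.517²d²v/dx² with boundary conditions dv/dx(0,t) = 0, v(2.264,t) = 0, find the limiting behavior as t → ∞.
v oscillates (no decay). Energy is conserved; the solution oscillates indefinitely as standing waves.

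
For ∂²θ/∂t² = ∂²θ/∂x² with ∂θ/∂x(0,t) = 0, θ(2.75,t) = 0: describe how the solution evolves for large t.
θ oscillates (no decay). Energy is conserved; the solution oscillates indefinitely as standing waves.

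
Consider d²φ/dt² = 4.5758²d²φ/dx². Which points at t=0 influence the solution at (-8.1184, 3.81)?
Domain of dependence: [-25.552198, 9.315398]. Signals travel at speed 4.5758, so data within |x - -8.1184| ≤ 4.5758·3.81 = 17.433798 can reach the point.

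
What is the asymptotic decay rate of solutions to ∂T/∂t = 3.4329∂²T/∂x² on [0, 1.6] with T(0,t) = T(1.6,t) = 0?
Eigenvalues: λₙ = 3.4329n²π²/1.6².
First three modes:
  n=1: λ₁ = 3.4329π²/1.6² ≈ 13.235
  n=2: λ₂ = 13.7316π²/1.6² ≈ 52.94 (4× faster decay)
  n=3: λ₃ = 30.8961π²/1.6² ≈ 119.114 (9× faster decay)
As t → ∞, higher modes decay exponentially faster. The n=1 mode dominates: T ~ c₁ sin(πx/1.6) e^{-λ₁t}.
Decay rate: λ₁ = 3.4329π²/1.6² ≈ 13.235.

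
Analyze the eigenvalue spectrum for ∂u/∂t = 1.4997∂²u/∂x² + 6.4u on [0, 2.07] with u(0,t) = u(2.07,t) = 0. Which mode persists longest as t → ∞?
Eigenvalues: λₙ = 1.4997n²π²/2.07² - 6.4.
First three modes:
  n=1: λ₁ = 1.4997π²/2.07² - 6.4 ≈ -2.946
  n=2: λ₂ = 5.9988π²/2.07² - 6.4 ≈ 7.417
  n=3: λ₃ = 13.4973π²/2.07² - 6.4 ≈ 24.689
Since 1.4997π²/2.07² ≈ 3.454 < 6.4, λ₁ < 0.
The n=1 mode grows fastest (−λₙ is largest for n=1) → dominates.
Asymptotic: u ~ c₁ sin(πx/2.07) e^{2.946t} (exponential growth at rate −λ₁ ≈ 2.946).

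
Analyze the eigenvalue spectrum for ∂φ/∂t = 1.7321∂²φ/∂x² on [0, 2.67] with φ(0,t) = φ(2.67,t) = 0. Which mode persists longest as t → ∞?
Eigenvalues: λₙ = 1.7321n²π²/2.67².
First three modes:
  n=1: λ₁ = 1.7321π²/2.67² ≈ 2.398
  n=2: λ₂ = 6.9284π²/2.67² ≈ 9.592 (4× faster decay)
  n=3: λ₃ = 15.5889π²/2.67² ≈ 21.582 (9× faster decay)
As t → ∞, higher modes decay exponentially faster. The n=1 mode dominates: φ ~ c₁ sin(πx/2.67) e^{-λ₁t}.
Decay rate: λ₁ = 1.7321π²/2.67² ≈ 2.398.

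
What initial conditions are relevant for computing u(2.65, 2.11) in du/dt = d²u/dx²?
The entire real line. The heat equation has infinite propagation speed: any initial disturbance instantly affects all points (though exponentially small far away).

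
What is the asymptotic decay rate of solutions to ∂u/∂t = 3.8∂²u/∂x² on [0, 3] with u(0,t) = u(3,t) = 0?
Eigenvalues: λₙ = 3.8n²π²/3².
First three modes:
  n=1: λ₁ = 3.8π²/3² ≈ 4.167
  n=2: λ₂ = 15.2π²/3² ≈ 16.669 (4× faster decay)
  n=3: λ₃ = 34.2π²/3² ≈ 37.504 (9× faster decay)
As t → ∞, higher modes decay exponentially faster. The n=1 mode dominates: u ~ c₁ sin(πx/3) e^{-λ₁t}.
Decay rate: λ₁ = 3.8π²/3² ≈ 4.167.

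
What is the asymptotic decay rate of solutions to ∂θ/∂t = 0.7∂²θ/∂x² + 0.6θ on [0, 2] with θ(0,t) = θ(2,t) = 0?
Eigenvalues: λₙ = 0.7n²π²/2² - 0.6.
First three modes:
  n=1: λ₁ = 0.7π²/2² - 0.6 ≈ 1.127
  n=2: λ₂ = 2.8π²/2² - 0.6 ≈ 6.309
  n=3: λ₃ = 6.3π²/2² - 0.6 ≈ 14.945
Since 0.7π²/2² ≈ 1.727 > 0.6, all λₙ > 0.
The n=1 mode decays slowest → dominates as t → ∞.
Asymptotic: θ ~ c₁ sin(πx/2) e^{-λ₁t} with decay rate λ₁ ≈ 1.127.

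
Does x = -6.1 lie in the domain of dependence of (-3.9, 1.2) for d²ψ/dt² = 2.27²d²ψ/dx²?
Yes. The domain of dependence is [-6.624, -1.176], and -6.1 ∈ [-6.624, -1.176].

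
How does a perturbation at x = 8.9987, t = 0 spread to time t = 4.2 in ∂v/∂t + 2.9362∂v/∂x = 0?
At x = 21.33074. The characteristic carries data from (8.9987, 0) to (21.33074, 4.2).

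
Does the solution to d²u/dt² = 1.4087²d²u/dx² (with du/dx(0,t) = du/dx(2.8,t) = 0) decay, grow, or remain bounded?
u oscillates about a mean that drifts linearly in t (generically unbounded; no decay). There is no damping, so the nonconstant modes persist as standing waves (energy conserved, no decay). But with Neumann conditions at both ends the constant mode has eigenvalue 0: the spatial mean M(t) of u satisfies M'' = 0, so M(t) = M(0) + M'(0)·t. Unless the initial velocity has zero mean (∫u_t(x,0)dx = 0), the solution grows linearly in t (unbounded, though not exponentially); if it does have zero mean, the solution stays bounded and simply oscillates.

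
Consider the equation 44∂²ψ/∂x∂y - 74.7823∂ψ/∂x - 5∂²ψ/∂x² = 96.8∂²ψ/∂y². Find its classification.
Rewriting in standard form: -5∂²ψ/∂x² + 44∂²ψ/∂x∂y - 96.8∂²ψ/∂y² - 74.7823∂ψ/∂x = 0. Parabolic. (A = -5, B = 44, C = -96.8 gives B² - 4AC = 0.)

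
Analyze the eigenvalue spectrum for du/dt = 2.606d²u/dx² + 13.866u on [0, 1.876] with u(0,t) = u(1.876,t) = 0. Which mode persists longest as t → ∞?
Eigenvalues: λₙ = 2.606n²π²/1.876² - 13.866.
First three modes:
  n=1: λ₁ = 2.606π²/1.876² - 13.866 ≈ -6.558
  n=2: λ₂ = 10.424π²/1.876² - 13.866 ≈ 15.367
  n=3: λ₃ = 23.454π²/1.876² - 13.866 ≈ 51.908
Since 2.606π²/1.876² ≈ 7.308 < 13.866, λ₁ < 0.
The n=1 mode grows fastest (−λₙ is largest for n=1) → dominates.
Asymptotic: u ~ c₁ sin(πx/1.876) e^{6.558t} (exponential growth at rate −λ₁ ≈ 6.558).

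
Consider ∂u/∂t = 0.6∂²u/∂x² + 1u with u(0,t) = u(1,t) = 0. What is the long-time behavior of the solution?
As t → ∞, u → 0. Diffusion dominates reaction (r=1 < κπ²/L²≈5.92); solution decays.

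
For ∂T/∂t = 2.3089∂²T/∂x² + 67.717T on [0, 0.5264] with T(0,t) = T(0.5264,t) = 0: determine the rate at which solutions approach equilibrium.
Eigenvalues: λₙ = 2.3089n²π²/0.5264² - 67.717.
First three modes:
  n=1: λ₁ = 2.3089π²/0.5264² - 67.717 ≈ 14.521
  n=2: λ₂ = 9.2356π²/0.5264² - 67.717 ≈ 261.235
  n=3: λ₃ = 20.7801π²/0.5264² - 67.717 ≈ 672.426
Since 2.3089π²/0.5264² ≈ 82.238 > 67.717, all λₙ > 0.
The n=1 mode decays slowest → dominates as t → ∞.
Asymptotic: T ~ c₁ sin(πx/0.5264) e^{-λ₁t} with decay rate λ₁ ≈ 14.521.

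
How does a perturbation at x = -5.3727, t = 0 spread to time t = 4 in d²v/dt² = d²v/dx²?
Domain of influence: [-9.3727, -1.3727]. Data at x = -5.3727 spreads outward at speed 1.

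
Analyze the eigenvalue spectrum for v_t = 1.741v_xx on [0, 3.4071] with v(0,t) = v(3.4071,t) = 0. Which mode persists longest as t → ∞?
Eigenvalues: λₙ = 1.741n²π²/3.4071².
First three modes:
  n=1: λ₁ = 1.741π²/3.4071² ≈ 1.48
  n=2: λ₂ = 6.964π²/3.4071² ≈ 5.921 (4× faster decay)
  n=3: λ₃ = 15.669π²/3.4071² ≈ 13.322 (9× faster decay)
As t → ∞, higher modes decay exponentially faster. The n=1 mode dominates: v ~ c₁ sin(πx/3.4071) e^{-λ₁t}.
Decay rate: λ₁ = 1.741π²/3.4071² ≈ 1.48.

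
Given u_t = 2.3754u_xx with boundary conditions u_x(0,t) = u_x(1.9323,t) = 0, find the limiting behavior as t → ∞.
u → constant (steady state). Heat is conserved (no flux at boundaries); solution approaches the spatial average.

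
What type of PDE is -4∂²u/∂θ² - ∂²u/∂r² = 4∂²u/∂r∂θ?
Rewriting in standard form: -∂²u/∂r² - 4∂²u/∂r∂θ - 4∂²u/∂θ² = 0. With A = -1, B = -4, C = -4, the discriminant is 0. This is a parabolic PDE.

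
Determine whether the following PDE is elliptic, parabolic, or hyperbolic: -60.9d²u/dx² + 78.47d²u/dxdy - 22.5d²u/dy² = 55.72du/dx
Rewriting in standard form: -60.9d²u/dx² + 78.47d²u/dxdy - 22.5d²u/dy² - 55.72du/dx = 0. Coefficients: A = -60.9, B = 78.47, C = -22.5. B² - 4AC = 676.5409, which is positive, so the equation is hyperbolic.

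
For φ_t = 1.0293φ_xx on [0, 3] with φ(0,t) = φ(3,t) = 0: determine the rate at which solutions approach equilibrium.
Eigenvalues: λₙ = 1.0293n²π²/3².
First three modes:
  n=1: λ₁ = 1.0293π²/3² ≈ 1.129
  n=2: λ₂ = 4.1172π²/3² ≈ 4.515 (4× faster decay)
  n=3: λ₃ = 9.2637π²/3² ≈ 10.159 (9× faster decay)
As t → ∞, higher modes decay exponentially faster. The n=1 mode dominates: φ ~ c₁ sin(πx/3) e^{-λ₁t}.
Decay rate: λ₁ = 1.0293π²/3² ≈ 1.129.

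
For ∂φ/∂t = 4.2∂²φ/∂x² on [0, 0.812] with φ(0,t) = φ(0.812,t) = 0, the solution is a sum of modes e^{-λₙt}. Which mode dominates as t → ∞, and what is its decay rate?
Eigenvalues: λₙ = 4.2n²π²/0.812².
First three modes:
  n=1: λ₁ = 4.2π²/0.812² ≈ 62.869
  n=2: λ₂ = 16.8π²/0.812² ≈ 251.476 (4× faster decay)
  n=3: λ₃ = 37.8π²/0.812² ≈ 565.822 (9× faster decay)
As t → ∞, higher modes decay exponentially faster. The n=1 mode dominates: φ ~ c₁ sin(πx/0.812) e^{-λ₁t}.
Decay rate: λ₁ = 4.2π²/0.812² ≈ 62.869.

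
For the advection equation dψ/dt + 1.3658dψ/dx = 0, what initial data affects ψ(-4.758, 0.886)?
A single point: x = -5.9680988. The characteristic through (-4.758, 0.886) is x - 1.3658t = const, so x = -4.758 - 1.3658·0.886 = -5.9680988.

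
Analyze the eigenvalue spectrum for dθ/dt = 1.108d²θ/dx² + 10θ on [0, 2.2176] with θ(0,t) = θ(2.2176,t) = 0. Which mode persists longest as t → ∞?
Eigenvalues: λₙ = 1.108n²π²/2.2176² - 10.
First three modes:
  n=1: λ₁ = 1.108π²/2.2176² - 10 ≈ -7.776
  n=2: λ₂ = 4.432π²/2.2176² - 10 ≈ -1.105
  n=3: λ₃ = 9.972π²/2.2176² - 10 ≈ 10.013
Since 1.108π²/2.2176² ≈ 2.224 < 10, λ₁ < 0.
The n=1 mode grows fastest (−λₙ is largest for n=1) → dominates.
Asymptotic: θ ~ c₁ sin(πx/2.2176) e^{7.776t} (exponential growth at rate −λ₁ ≈ 7.776).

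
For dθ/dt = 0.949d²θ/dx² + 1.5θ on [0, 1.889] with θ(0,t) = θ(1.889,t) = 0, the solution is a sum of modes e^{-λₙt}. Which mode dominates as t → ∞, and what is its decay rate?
Eigenvalues: λₙ = 0.949n²π²/1.889² - 1.5.
First three modes:
  n=1: λ₁ = 0.949π²/1.889² - 1.5 ≈ 1.125
  n=2: λ₂ = 3.796π²/1.889² - 1.5 ≈ 8.999
  n=3: λ₃ = 8.541π²/1.889² - 1.5 ≈ 22.124
Since 0.949π²/1.889² ≈ 2.625 > 1.5, all λₙ > 0.
The n=1 mode decays slowest → dominates as t → ∞.
Asymptotic: θ ~ c₁ sin(πx/1.889) e^{-λ₁t} with decay rate λ₁ ≈ 1.125.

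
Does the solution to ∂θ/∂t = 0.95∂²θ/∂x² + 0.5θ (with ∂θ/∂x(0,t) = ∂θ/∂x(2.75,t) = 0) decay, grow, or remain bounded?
θ grows unboundedly. With Neumann BCs the constant mode has diffusion eigenvalue 0, so any r > 0 makes it grow like e^(0.5t); solution grows exponentially.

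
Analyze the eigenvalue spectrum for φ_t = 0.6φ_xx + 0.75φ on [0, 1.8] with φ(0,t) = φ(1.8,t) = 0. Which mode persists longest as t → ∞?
Eigenvalues: λₙ = 0.6n²π²/1.8² - 0.75.
First three modes:
  n=1: λ₁ = 0.6π²/1.8² - 0.75 ≈ 1.078
  n=2: λ₂ = 2.4π²/1.8² - 0.75 ≈ 6.561
  n=3: λ₃ = 5.4π²/1.8² - 0.75 ≈ 15.699
Since 0.6π²/1.8² ≈ 1.828 > 0.75, all λₙ > 0.
The n=1 mode decays slowest → dominates as t → ∞.
Asymptotic: φ ~ c₁ sin(πx/1.8) e^{-λ₁t} with decay rate λ₁ ≈ 1.078.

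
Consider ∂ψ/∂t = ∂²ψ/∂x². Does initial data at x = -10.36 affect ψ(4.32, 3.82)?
Yes, for any finite x. The heat equation has infinite propagation speed, so all initial data affects all points at any t > 0.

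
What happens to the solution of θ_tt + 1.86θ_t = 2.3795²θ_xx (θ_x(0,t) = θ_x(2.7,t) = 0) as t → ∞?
θ → constant (steady state). Damping (γ=1.86) dissipates the nonconstant modes; with Neumann BCs the spatial average obeys M''+γM'=0 and tends to a finite limit.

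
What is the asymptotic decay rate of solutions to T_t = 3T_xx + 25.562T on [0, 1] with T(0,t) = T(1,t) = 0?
Eigenvalues: λₙ = 3n²π²/1² - 25.562.
First three modes:
  n=1: λ₁ = 3π² - 25.562 ≈ 4.047
  n=2: λ₂ = 12π² - 25.562 ≈ 92.873
  n=3: λ₃ = 27π² - 25.562 ≈ 240.917
Since 3π² ≈ 29.609 > 25.562, all λₙ > 0.
The n=1 mode decays slowest → dominates as t → ∞.
Asymptotic: T ~ c₁ sin(πx/1) e^{-λ₁t} with decay rate λ₁ ≈ 4.047.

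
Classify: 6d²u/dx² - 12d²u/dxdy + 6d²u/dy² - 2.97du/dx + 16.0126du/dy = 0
Parabolic (discriminant = 0).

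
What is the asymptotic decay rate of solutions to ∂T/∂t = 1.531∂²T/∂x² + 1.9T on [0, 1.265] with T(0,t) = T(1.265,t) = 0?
Eigenvalues: λₙ = 1.531n²π²/1.265² - 1.9.
First three modes:
  n=1: λ₁ = 1.531π²/1.265² - 1.9 ≈ 7.543
  n=2: λ₂ = 6.124π²/1.265² - 1.9 ≈ 35.871
  n=3: λ₃ = 13.779π²/1.265² - 1.9 ≈ 83.084
Since 1.531π²/1.265² ≈ 9.443 > 1.9, all λₙ > 0.
The n=1 mode decays slowest → dominates as t → ∞.
Asymptotic: T ~ c₁ sin(πx/1.265) e^{-λ₁t} with decay rate λ₁ ≈ 7.543.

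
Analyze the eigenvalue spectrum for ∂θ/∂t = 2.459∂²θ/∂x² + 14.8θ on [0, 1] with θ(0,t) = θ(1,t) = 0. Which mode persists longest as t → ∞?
Eigenvalues: λₙ = 2.459n²π²/1² - 14.8.
First three modes:
  n=1: λ₁ = 2.459π² - 14.8 ≈ 9.469
  n=2: λ₂ = 9.836π² - 14.8 ≈ 82.277
  n=3: λ₃ = 22.131π² - 14.8 ≈ 203.624
Since 2.459π² ≈ 24.269 > 14.8, all λₙ > 0.
The n=1 mode decays slowest → dominates as t → ∞.
Asymptotic: θ ~ c₁ sin(πx/1) e^{-λ₁t} with decay rate λ₁ ≈ 9.469.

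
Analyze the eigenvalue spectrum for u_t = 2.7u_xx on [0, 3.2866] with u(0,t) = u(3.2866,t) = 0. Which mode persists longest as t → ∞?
Eigenvalues: λₙ = 2.7n²π²/3.2866².
First three modes:
  n=1: λ₁ = 2.7π²/3.2866² ≈ 2.467
  n=2: λ₂ = 10.8π²/3.2866² ≈ 9.868 (4× faster decay)
  n=3: λ₃ = 24.3π²/3.2866² ≈ 22.203 (9× faster decay)
As t → ∞, higher modes decay exponentially faster. The n=1 mode dominates: u ~ c₁ sin(πx/3.2866) e^{-λ₁t}.
Decay rate: λ₁ = 2.7π²/3.2866² ≈ 2.467.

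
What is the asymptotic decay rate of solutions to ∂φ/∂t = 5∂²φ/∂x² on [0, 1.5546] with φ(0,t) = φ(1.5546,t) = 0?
Eigenvalues: λₙ = 5n²π²/1.5546².
First three modes:
  n=1: λ₁ = 5π²/1.5546² ≈ 20.419
  n=2: λ₂ = 20π²/1.5546² ≈ 81.676 (4× faster decay)
  n=3: λ₃ = 45π²/1.5546² ≈ 183.77 (9× faster decay)
As t → ∞, higher modes decay exponentially faster. The n=1 mode dominates: φ ~ c₁ sin(πx/1.5546) e^{-λ₁t}.
Decay rate: λ₁ = 5π²/1.5546² ≈ 20.419.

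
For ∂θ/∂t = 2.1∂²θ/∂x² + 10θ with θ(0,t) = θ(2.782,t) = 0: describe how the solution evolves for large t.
θ grows unboundedly. Reaction dominates diffusion (r=10 > κπ²/L²≈2.68); solution grows exponentially.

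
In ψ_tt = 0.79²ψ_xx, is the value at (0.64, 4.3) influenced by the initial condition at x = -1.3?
Yes. The domain of dependence is [-2.757, 4.037], and -1.3 ∈ [-2.757, 4.037].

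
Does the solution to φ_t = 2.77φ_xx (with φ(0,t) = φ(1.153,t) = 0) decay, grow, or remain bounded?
φ → 0. Heat diffuses out through both boundaries.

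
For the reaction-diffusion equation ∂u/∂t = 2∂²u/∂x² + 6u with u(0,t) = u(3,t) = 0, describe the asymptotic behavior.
u grows unboundedly. Reaction dominates diffusion (r=6 > κπ²/L²≈2.19); solution grows exponentially.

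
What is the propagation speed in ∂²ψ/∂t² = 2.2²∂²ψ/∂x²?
Speed = 2.2. Information travels along characteristics x = x₀ ± 2.2t.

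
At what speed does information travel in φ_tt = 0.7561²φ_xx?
Speed = 0.7561. Information travels along characteristics x = x₀ ± 0.7561t.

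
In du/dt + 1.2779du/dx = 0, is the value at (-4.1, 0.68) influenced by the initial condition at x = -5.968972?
No. Only data at x = -4.968972 affects (-4.1, 0.68). Advection has one-way propagation along characteristics.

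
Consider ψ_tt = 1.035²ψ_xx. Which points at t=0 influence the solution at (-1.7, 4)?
Domain of dependence: [-5.84, 2.44]. Signals travel at speed 1.035, so data within |x - -1.7| ≤ 1.035·4 = 4.14 can reach the point.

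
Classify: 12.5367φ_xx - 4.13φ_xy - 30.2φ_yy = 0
Hyperbolic (discriminant = 1531.49026).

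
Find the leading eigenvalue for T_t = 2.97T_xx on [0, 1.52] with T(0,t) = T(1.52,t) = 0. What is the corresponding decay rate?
Eigenvalues: λₙ = 2.97n²π²/1.52².
First three modes:
  n=1: λ₁ = 2.97π²/1.52² ≈ 12.687
  n=2: λ₂ = 11.88π²/1.52² ≈ 50.749 (4× faster decay)
  n=3: λ₃ = 26.73π²/1.52² ≈ 114.186 (9× faster decay)
As t → ∞, higher modes decay exponentially faster. The n=1 mode dominates: T ~ c₁ sin(πx/1.52) e^{-λ₁t}.
Decay rate: λ₁ = 2.97π²/1.52² ≈ 12.687.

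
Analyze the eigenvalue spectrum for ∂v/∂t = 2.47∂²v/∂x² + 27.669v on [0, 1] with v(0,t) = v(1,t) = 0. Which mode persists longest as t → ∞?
Eigenvalues: λₙ = 2.47n²π²/1² - 27.669.
First three modes:
  n=1: λ₁ = 2.47π² - 27.669 ≈ -3.291
  n=2: λ₂ = 9.88π² - 27.669 ≈ 69.843
  n=3: λ₃ = 22.23π² - 27.669 ≈ 191.732
Since 2.47π² ≈ 24.378 < 27.669, λ₁ < 0.
The n=1 mode grows fastest (−λₙ is largest for n=1) → dominates.
Asymptotic: v ~ c₁ sin(πx/1) e^{3.291t} (exponential growth at rate −λ₁ ≈ 3.291).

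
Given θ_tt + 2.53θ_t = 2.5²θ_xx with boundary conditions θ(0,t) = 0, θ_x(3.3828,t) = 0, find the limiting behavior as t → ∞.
θ → 0. Damping (γ=2.53) dissipates energy; oscillations decay exponentially.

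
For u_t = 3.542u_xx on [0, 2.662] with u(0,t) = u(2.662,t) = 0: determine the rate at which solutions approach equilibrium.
Eigenvalues: λₙ = 3.542n²π²/2.662².
First three modes:
  n=1: λ₁ = 3.542π²/2.662² ≈ 4.933
  n=2: λ₂ = 14.168π²/2.662² ≈ 19.733 (4× faster decay)
  n=3: λ₃ = 31.878π²/2.662² ≈ 44.399 (9× faster decay)
As t → ∞, higher modes decay exponentially faster. The n=1 mode dominates: u ~ c₁ sin(πx/2.662) e^{-λ₁t}.
Decay rate: λ₁ = 3.542π²/2.662² ≈ 4.933.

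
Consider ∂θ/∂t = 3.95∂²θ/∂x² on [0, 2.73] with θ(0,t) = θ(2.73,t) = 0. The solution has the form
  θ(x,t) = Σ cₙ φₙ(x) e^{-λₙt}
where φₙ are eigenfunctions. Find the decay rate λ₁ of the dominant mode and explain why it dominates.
Eigenvalues: λₙ = 3.95n²π²/2.73².
First three modes:
  n=1: λ₁ = 3.95π²/2.73² ≈ 5.231
  n=2: λ₂ = 15.8π²/2.73² ≈ 20.923 (4× faster decay)
  n=3: λ₃ = 35.55π²/2.73² ≈ 47.078 (9× faster decay)
As t → ∞, higher modes decay exponentially faster. The n=1 mode dominates: θ ~ c₁ sin(πx/2.73) e^{-λ₁t}.
Decay rate: λ₁ = 3.95π²/2.73² ≈ 5.231.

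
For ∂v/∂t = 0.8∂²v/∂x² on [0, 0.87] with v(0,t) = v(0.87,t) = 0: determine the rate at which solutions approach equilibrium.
Eigenvalues: λₙ = 0.8n²π²/0.87².
First three modes:
  n=1: λ₁ = 0.8π²/0.87² ≈ 10.432
  n=2: λ₂ = 3.2π²/0.87² ≈ 41.726 (4× faster decay)
  n=3: λ₃ = 7.2π²/0.87² ≈ 93.884 (9× faster decay)
As t → ∞, higher modes decay exponentially faster. The n=1 mode dominates: v ~ c₁ sin(πx/0.87) e^{-λ₁t}.
Decay rate: λ₁ = 0.8π²/0.87² ≈ 10.432.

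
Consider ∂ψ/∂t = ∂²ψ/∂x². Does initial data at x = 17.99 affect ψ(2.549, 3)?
Yes, for any finite x. The heat equation has infinite propagation speed, so all initial data affects all points at any t > 0.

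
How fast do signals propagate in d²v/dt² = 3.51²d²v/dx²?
Speed = 3.51. Information travels along characteristics x = x₀ ± 3.51t.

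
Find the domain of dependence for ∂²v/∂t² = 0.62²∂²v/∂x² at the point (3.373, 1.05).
Domain of dependence: [2.722, 4.024]. Signals travel at speed 0.62, so data within |x - 3.373| ≤ 0.62·1.05 = 0.651 can reach the point.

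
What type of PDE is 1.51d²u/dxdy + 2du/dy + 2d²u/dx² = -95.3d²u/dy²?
Rewriting in standard form: 2d²u/dx² + 1.51d²u/dxdy + 95.3d²u/dy² + 2du/dy = 0. With A = 2, B = 1.51, C = 95.3, the discriminant is -760.1199. This is an elliptic PDE.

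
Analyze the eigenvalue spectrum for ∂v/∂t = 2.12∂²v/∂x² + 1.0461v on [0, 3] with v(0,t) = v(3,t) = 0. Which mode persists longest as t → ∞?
Eigenvalues: λₙ = 2.12n²π²/3² - 1.0461.
First three modes:
  n=1: λ₁ = 2.12π²/3² - 1.0461 ≈ 1.279
  n=2: λ₂ = 8.48π²/3² - 1.0461 ≈ 8.253
  n=3: λ₃ = 19.08π²/3² - 1.0461 ≈ 19.877
Since 2.12π²/3² ≈ 2.325 > 1.0461, all λₙ > 0.
The n=1 mode decays slowest → dominates as t → ∞.
Asymptotic: v ~ c₁ sin(πx/3) e^{-λ₁t} with decay rate λ₁ ≈ 1.279.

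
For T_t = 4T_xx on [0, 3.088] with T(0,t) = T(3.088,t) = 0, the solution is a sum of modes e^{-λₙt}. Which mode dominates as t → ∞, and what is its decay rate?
Eigenvalues: λₙ = 4n²π²/3.088².
First three modes:
  n=1: λ₁ = 4π²/3.088² ≈ 4.14
  n=2: λ₂ = 16π²/3.088² ≈ 16.56 (4× faster decay)
  n=3: λ₃ = 36π²/3.088² ≈ 37.26 (9× faster decay)
As t → ∞, higher modes decay exponentially faster. The n=1 mode dominates: T ~ c₁ sin(πx/3.088) e^{-λ₁t}.
Decay rate: λ₁ = 4π²/3.088² ≈ 4.14.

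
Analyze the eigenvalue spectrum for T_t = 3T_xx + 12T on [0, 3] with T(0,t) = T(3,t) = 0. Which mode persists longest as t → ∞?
Eigenvalues: λₙ = 3n²π²/3² - 12.
First three modes:
  n=1: λ₁ = 3π²/3² - 12 ≈ -8.71
  n=2: λ₂ = 12π²/3² - 12 ≈ 1.159
  n=3: λ₃ = 27π²/3² - 12 ≈ 17.609
Since 3π²/3² ≈ 3.29 < 12, λ₁ < 0.
The n=1 mode grows fastest (−λₙ is largest for n=1) → dominates.
Asymptotic: T ~ c₁ sin(πx/3) e^{8.71t} (exponential growth at rate −λ₁ ≈ 8.71).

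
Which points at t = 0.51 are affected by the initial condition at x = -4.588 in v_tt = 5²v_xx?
Domain of influence: [-7.138, -2.038]. Data at x = -4.588 spreads outward at speed 5.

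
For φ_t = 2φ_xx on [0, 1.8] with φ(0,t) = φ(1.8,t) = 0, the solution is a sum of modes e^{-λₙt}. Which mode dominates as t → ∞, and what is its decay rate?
Eigenvalues: λₙ = 2n²π²/1.8².
First three modes:
  n=1: λ₁ = 2π²/1.8² ≈ 6.092
  n=2: λ₂ = 8π²/1.8² ≈ 24.369 (4× faster decay)
  n=3: λ₃ = 18π²/1.8² ≈ 54.831 (9× faster decay)
As t → ∞, higher modes decay exponentially faster. The n=1 mode dominates: φ ~ c₁ sin(πx/1.8) e^{-λ₁t}.
Decay rate: λ₁ = 2π²/1.8² ≈ 6.092.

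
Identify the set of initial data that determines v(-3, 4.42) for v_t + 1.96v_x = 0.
A single point: x = -11.6632. The characteristic through (-3, 4.42) is x - 1.96t = const, so x = -3 - 1.96·4.42 = -11.6632.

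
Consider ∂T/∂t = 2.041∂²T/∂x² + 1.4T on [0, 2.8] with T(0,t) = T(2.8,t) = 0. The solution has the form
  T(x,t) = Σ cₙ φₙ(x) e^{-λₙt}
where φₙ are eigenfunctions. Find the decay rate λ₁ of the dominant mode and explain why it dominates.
Eigenvalues: λₙ = 2.041n²π²/2.8² - 1.4.
First three modes:
  n=1: λ₁ = 2.041π²/2.8² - 1.4 ≈ 1.169
  n=2: λ₂ = 8.164π²/2.8² - 1.4 ≈ 8.877
  n=3: λ₃ = 18.369π²/2.8² - 1.4 ≈ 21.724
Since 2.041π²/2.8² ≈ 2.569 > 1.4, all λₙ > 0.
The n=1 mode decays slowest → dominates as t → ∞.
Asymptotic: T ~ c₁ sin(πx/2.8) e^{-λ₁t} with decay rate λ₁ ≈ 1.169.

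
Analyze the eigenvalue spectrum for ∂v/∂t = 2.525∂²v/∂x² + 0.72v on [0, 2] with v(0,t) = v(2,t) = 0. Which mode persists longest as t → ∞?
Eigenvalues: λₙ = 2.525n²π²/2² - 0.72.
First three modes:
  n=1: λ₁ = 2.525π²/2² - 0.72 ≈ 5.51
  n=2: λ₂ = 10.1π²/2² - 0.72 ≈ 24.201
  n=3: λ₃ = 22.725π²/2² - 0.72 ≈ 55.352
Since 2.525π²/2² ≈ 6.23 > 0.72, all λₙ > 0.
The n=1 mode decays slowest → dominates as t → ∞.
Asymptotic: v ~ c₁ sin(πx/2) e^{-λ₁t} with decay rate λ₁ ≈ 5.51.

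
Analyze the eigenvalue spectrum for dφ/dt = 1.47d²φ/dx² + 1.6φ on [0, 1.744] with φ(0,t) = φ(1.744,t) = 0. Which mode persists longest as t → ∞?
Eigenvalues: λₙ = 1.47n²π²/1.744² - 1.6.
First three modes:
  n=1: λ₁ = 1.47π²/1.744² - 1.6 ≈ 3.17
  n=2: λ₂ = 5.88π²/1.744² - 1.6 ≈ 17.48
  n=3: λ₃ = 13.23π²/1.744² - 1.6 ≈ 41.331
Since 1.47π²/1.744² ≈ 4.77 > 1.6, all λₙ > 0.
The n=1 mode decays slowest → dominates as t → ∞.
Asymptotic: φ ~ c₁ sin(πx/1.744) e^{-λ₁t} with decay rate λ₁ ≈ 3.17.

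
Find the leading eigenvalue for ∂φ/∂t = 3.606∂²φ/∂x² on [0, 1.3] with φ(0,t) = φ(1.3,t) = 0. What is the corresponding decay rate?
Eigenvalues: λₙ = 3.606n²π²/1.3².
First three modes:
  n=1: λ₁ = 3.606π²/1.3² ≈ 21.059
  n=2: λ₂ = 14.424π²/1.3² ≈ 84.236 (4× faster decay)
  n=3: λ₃ = 32.454π²/1.3² ≈ 189.531 (9× faster decay)
As t → ∞, higher modes decay exponentially faster. The n=1 mode dominates: φ ~ c₁ sin(πx/1.3) e^{-λ₁t}.
Decay rate: λ₁ = 3.606π²/1.3² ≈ 21.059.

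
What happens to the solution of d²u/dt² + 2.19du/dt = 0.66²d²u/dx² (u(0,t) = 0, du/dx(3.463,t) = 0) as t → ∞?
u → 0. Damping (γ=2.19) dissipates energy; oscillations decay exponentially.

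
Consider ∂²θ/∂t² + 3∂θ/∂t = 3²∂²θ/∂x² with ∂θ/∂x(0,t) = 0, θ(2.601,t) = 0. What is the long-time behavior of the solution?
As t → ∞, θ → 0. Damping (γ=3) dissipates energy; oscillations decay exponentially.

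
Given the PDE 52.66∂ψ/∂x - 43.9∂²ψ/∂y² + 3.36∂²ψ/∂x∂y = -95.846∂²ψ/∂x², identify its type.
Rewriting in standard form: 95.846∂²ψ/∂x² + 3.36∂²ψ/∂x∂y - 43.9∂²ψ/∂y² + 52.66∂ψ/∂x = 0. The second-order coefficients are A = 95.846, B = 3.36, C = -43.9. Since B² - 4AC = 16841.8472 > 0, this is a hyperbolic PDE.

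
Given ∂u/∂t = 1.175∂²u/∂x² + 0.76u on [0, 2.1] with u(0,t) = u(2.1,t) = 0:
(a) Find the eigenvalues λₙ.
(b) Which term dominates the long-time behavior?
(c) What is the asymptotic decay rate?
Eigenvalues: λₙ = 1.175n²π²/2.1² - 0.76.
First three modes:
  n=1: λ₁ = 1.175π²/2.1² - 0.76 ≈ 1.87
  n=2: λ₂ = 4.7π²/2.1² - 0.76 ≈ 9.759
  n=3: λ₃ = 10.575π²/2.1² - 0.76 ≈ 22.907
Since 1.175π²/2.1² ≈ 2.63 > 0.76, all λₙ > 0.
The n=1 mode decays slowest → dominates as t → ∞.
Asymptotic: u ~ c₁ sin(πx/2.1) e^{-λ₁t} with decay rate λ₁ ≈ 1.87.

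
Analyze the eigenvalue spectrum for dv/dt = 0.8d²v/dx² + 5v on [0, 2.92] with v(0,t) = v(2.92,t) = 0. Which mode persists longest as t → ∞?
Eigenvalues: λₙ = 0.8n²π²/2.92² - 5.
First three modes:
  n=1: λ₁ = 0.8π²/2.92² - 5 ≈ -4.074
  n=2: λ₂ = 3.2π²/2.92² - 5 ≈ -1.296
  n=3: λ₃ = 7.2π²/2.92² - 5 ≈ 3.334
Since 0.8π²/2.92² ≈ 0.926 < 5, λ₁ < 0.
The n=1 mode grows fastest (−λₙ is largest for n=1) → dominates.
Asymptotic: v ~ c₁ sin(πx/2.92) e^{4.074t} (exponential growth at rate −λ₁ ≈ 4.074).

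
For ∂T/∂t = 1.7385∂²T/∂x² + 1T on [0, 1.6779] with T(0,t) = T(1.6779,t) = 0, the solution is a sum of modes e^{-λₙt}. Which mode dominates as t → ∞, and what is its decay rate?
Eigenvalues: λₙ = 1.7385n²π²/1.6779² - 1.
First three modes:
  n=1: λ₁ = 1.7385π²/1.6779² - 1 ≈ 5.095
  n=2: λ₂ = 6.954π²/1.6779² - 1 ≈ 23.378
  n=3: λ₃ = 15.6465π²/1.6779² - 1 ≈ 53.851
Since 1.7385π²/1.6779² ≈ 6.095 > 1, all λₙ > 0.
The n=1 mode decays slowest → dominates as t → ∞.
Asymptotic: T ~ c₁ sin(πx/1.6779) e^{-λ₁t} with decay rate λ₁ ≈ 5.095.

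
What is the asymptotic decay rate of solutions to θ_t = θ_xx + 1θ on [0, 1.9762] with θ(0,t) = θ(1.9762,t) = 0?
Eigenvalues: λₙ = n²π²/1.9762² - 1.
First three modes:
  n=1: λ₁ = π²/1.9762² - 1 ≈ 1.527
  n=2: λ₂ = 4π²/1.9762² - 1 ≈ 9.109
  n=3: λ₃ = 9π²/1.9762² - 1 ≈ 21.745
Since π²/1.9762² ≈ 2.527 > 1, all λₙ > 0.
The n=1 mode decays slowest → dominates as t → ∞.
Asymptotic: θ ~ c₁ sin(πx/1.9762) e^{-λ₁t} with decay rate λ₁ ≈ 1.527.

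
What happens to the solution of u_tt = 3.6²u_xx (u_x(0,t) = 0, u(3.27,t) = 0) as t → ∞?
u oscillates (no decay). Energy is conserved; the solution oscillates indefinitely as standing waves.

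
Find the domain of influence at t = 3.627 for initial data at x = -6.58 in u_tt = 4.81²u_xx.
Domain of influence: [-24.02587, 10.86587]. Data at x = -6.58 spreads outward at speed 4.81.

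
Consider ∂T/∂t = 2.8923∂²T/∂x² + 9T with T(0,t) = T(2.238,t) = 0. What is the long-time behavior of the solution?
As t → ∞, T grows unboundedly. Reaction dominates diffusion (r=9 > κπ²/L²≈5.7); solution grows exponentially.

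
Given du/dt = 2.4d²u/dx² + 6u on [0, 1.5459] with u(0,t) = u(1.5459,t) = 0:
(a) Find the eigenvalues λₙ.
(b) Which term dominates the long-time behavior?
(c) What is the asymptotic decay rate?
Eigenvalues: λₙ = 2.4n²π²/1.5459² - 6.
First three modes:
  n=1: λ₁ = 2.4π²/1.5459² - 6 ≈ 3.912
  n=2: λ₂ = 9.6π²/1.5459² - 6 ≈ 33.647
  n=3: λ₃ = 21.6π²/1.5459² - 6 ≈ 83.205
Since 2.4π²/1.5459² ≈ 9.912 > 6, all λₙ > 0.
The n=1 mode decays slowest → dominates as t → ∞.
Asymptotic: u ~ c₁ sin(πx/1.5459) e^{-λ₁t} with decay rate λ₁ ≈ 3.912.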